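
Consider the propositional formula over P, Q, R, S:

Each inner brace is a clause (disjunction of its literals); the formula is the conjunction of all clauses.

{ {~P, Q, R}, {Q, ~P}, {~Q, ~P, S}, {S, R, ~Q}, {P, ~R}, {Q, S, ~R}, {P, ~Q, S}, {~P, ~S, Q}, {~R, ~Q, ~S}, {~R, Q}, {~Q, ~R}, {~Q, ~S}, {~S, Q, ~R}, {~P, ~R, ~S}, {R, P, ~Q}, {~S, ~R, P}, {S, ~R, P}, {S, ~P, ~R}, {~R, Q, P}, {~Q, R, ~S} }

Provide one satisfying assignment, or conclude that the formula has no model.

Try Q = 0.
From the singleton clause (~P), P = 0.
From the singleton clause (~R), R = 0.
All clauses hold; S can take either value.

P ↦ 0; Q ↦ 0; R ↦ 0; S ↦ 1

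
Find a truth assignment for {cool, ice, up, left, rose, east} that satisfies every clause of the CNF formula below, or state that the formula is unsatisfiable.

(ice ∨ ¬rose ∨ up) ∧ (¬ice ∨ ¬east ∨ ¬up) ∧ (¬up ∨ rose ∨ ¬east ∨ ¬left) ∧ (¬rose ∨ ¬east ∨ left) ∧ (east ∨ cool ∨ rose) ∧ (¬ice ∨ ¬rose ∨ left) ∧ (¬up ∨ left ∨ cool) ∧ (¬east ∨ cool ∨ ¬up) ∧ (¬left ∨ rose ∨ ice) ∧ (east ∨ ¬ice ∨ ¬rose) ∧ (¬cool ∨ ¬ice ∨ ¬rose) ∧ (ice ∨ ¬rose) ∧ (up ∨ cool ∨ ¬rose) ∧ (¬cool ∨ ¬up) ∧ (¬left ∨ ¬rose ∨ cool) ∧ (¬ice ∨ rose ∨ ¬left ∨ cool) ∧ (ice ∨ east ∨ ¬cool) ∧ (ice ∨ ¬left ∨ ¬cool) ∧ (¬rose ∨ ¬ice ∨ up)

Suppose ice = True.
Suppose east = True.
(¬up) alone gives up = False.
(¬rose) alone gives rose = False.
Suppose left = False.
Every clause is now satisfied; cool is unconstrained.

cool ↦ True, ice ↦ True, up ↦ False, left ↦ False, rose ↦ False, east ↦ True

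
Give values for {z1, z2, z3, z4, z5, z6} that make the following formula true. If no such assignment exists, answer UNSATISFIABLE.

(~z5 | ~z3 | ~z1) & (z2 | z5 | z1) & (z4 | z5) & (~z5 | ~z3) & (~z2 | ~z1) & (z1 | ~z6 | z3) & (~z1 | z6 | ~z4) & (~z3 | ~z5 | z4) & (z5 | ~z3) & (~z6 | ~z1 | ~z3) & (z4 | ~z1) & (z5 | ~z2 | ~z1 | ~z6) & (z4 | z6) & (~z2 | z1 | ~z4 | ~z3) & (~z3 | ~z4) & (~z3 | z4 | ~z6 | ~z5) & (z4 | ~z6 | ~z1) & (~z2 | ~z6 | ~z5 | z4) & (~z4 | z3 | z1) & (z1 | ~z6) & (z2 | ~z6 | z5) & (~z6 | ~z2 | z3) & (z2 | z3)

Case z4 = 1:
(~z3) alone gives z3 = 0.
(z1) alone gives z1 = 1.
(~z2) alone gives z2 = 0.
That conflicts with the unit clause (z2).
So z4 must be the other value — set z4 = 0.
(z5) alone gives z5 = 1.
(~z3) alone gives z3 = 0.
(~z1) alone gives z1 = 0.
(~z6) alone gives z6 = 0.
That conflicts with the unit clause (z6).
Neither z4 = 1 nor z4 = 0 works.

UNSATISFIABLE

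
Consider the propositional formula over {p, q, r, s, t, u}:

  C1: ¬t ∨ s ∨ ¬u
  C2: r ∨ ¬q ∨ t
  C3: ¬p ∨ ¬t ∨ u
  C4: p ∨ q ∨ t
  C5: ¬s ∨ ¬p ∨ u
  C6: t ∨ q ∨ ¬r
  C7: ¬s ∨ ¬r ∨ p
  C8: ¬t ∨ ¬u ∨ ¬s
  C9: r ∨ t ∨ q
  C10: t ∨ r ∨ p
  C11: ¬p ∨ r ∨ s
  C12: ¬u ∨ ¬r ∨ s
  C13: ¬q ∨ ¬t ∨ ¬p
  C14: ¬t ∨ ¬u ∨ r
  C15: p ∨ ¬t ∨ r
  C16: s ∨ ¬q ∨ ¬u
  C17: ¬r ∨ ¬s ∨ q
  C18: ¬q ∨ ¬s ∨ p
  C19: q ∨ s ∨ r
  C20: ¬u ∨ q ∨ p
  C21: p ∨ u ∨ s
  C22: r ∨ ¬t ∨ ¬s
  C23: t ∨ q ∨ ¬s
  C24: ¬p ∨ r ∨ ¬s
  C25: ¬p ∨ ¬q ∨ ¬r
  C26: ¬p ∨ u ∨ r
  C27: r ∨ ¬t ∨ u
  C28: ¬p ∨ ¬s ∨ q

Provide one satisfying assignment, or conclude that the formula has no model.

Try t = False.
Try r = True.
From the singleton clause (q), q = True.
From the singleton clause (¬p), p = False.
From the singleton clause (¬s), s = False.
From the singleton clause (¬u), u = False.
Now (u) is unsatisfied and unit — conflict.
So r must be the other value — set r = False.
From the singleton clause (¬q), q = False.
Now (q) is unsatisfied and unit — conflict.
Both values of r lead to a conflict.
So t must be the other value — set t = True.
Try s = True.
From the singleton clause (¬u), u = False.
From the singleton clause (¬p), p = False.
From the singleton clause (¬r), r = False.
Now (r) is unsatisfied and unit — conflict.
So s must be the other value — set s = False.
From the singleton clause (¬u), u = False.
From the singleton clause (¬p), p = False.
Now (p) is unsatisfied and unit — conflict.
Both values of s lead to a conflict.
Both values of t lead to a conflict.

UNSATISFIABLE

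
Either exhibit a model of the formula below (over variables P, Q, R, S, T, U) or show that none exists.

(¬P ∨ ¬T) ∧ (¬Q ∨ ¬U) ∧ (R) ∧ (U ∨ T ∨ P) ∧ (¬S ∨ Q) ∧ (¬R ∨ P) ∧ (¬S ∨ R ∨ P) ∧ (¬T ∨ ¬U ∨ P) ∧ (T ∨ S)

P=True; Q=True; R=True; S=True; T=False; U=False

The clause (R) is unit, so R = True.
The clause (P) is unit, so P = True.
The clause (¬T) is unit, so T = False.
The clause (S) is unit, so S = True.
The clause (Q) is unit, so Q = True.
The clause (¬U) is unit, so U = False.
All clauses are satisfied.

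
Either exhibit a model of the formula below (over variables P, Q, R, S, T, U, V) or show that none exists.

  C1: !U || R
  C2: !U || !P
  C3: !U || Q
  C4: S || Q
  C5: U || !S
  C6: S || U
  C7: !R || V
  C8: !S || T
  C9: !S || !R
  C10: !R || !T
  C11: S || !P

Branch on U: set U = true.
(R) alone gives R = true.
(!P) alone gives P = false.
(Q) alone gives Q = true.
(V) alone gives V = true.
(!S) alone gives S = false.
(!T) alone gives T = false.
This assignment satisfies each clause.

P: false; Q: true; R: true; S: false; T: false; U: true; V: true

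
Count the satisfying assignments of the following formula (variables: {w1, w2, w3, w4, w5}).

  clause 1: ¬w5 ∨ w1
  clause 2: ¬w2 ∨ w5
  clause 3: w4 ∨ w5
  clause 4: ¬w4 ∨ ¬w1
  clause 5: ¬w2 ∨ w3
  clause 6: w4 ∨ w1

There are 2^5 = 32 truth assignments over (w1, w2, w3, w4, w5).
Split on w5. With w5 = True, the clauses containing w5 are satisfied and ¬w5 drops from the rest; 3 of the 2^4 = 16 assignments to the other variables satisfy what remains.
With w5 = False, by the same count on the reduced clause set, 2 assignments work.
(One model: w1=F, w2=F, w3=F, w4=T, w5=F.)
Total: 3 + 2 = 5.

5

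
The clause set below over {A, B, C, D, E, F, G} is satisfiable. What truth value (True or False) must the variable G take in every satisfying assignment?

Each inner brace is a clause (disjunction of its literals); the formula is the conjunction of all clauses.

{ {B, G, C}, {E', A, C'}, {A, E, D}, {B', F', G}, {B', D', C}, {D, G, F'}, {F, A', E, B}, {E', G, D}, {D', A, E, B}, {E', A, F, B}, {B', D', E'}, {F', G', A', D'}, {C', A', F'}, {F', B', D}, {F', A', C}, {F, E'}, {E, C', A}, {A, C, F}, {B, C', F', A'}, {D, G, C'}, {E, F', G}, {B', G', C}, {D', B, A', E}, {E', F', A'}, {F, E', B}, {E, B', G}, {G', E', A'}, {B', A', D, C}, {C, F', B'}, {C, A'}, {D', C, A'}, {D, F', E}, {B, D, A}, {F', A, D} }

True

Suppose G = 0.
Case B = 1:
Unit clause (F') forces F = 0.
Unit clause (E') forces E = 0.
But (E) is also a unit clause — contradiction.
Backtrack on B: now try B = 0.
Unit clause (C) forces C = 1.
Unit clause (D) forces D = 1.
Case E = 0:
Unit clause (A) forces A = 1.
But (A') is also a unit clause — contradiction.
Backtrack on E: now try E = 1.
Unit clause (A) forces A = 1.
Unit clause (F') forces F = 0.
But (F) is also a unit clause — contradiction.
Either choice for E ends in contradiction.
Either choice for B ends in contradiction.
So every satisfying assignment has G = True.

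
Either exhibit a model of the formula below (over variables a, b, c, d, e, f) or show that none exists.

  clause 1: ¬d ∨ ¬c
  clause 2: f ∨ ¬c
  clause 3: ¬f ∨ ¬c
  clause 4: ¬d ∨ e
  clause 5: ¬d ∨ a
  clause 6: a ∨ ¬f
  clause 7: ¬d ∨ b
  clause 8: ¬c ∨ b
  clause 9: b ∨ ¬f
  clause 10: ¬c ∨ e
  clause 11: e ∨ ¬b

a=False; b=True; c=False; d=False; e=True; f=False

Case d = False:
Case f = False:
Unit clause (¬c) forces c = False.
Case e = True:
Every clause is now satisfied; a, b are unconstrained.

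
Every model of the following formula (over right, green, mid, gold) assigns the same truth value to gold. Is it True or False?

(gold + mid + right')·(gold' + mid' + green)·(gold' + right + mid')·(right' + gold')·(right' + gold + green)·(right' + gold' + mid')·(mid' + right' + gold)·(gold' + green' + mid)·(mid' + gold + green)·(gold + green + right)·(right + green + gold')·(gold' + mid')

Suppose gold = 1.
(right') alone gives right = 0.
(mid') alone gives mid = 0.
(green') alone gives green = 0.
That conflicts with the unit clause (green).
So every satisfying assignment has gold = False.

False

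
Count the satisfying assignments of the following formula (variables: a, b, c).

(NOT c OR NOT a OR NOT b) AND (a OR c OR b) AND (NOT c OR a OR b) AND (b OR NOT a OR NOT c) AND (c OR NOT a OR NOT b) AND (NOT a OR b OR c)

There are 2^3 = 8 truth assignments over (a, b, c).
Check each against the 6 clauses (columns in the order a, b, c):
  F F F  ✗ fails (a OR c OR b)
  F F T  ✗ fails (NOT c OR a OR b)
  F T F  ✓ satisfies all
  F T T  ✓ satisfies all
  T F F  ✗ fails (NOT a OR b OR c)
  T F T  ✗ fails (b OR NOT a OR NOT c)
  T T F  ✗ fails (c OR NOT a OR NOT b)
  T T T  ✗ fails (NOT c OR NOT a OR NOT b)
2 of the 8 rows are models.

2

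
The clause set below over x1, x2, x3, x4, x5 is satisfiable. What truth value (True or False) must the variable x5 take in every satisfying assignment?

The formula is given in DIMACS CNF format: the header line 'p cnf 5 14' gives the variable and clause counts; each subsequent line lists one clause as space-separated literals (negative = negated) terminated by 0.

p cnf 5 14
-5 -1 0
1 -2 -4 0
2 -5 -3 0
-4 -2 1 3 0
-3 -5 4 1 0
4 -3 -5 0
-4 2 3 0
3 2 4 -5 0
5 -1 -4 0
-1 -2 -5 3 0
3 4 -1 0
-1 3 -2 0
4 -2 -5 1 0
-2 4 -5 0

Suppose x5 = True.
The clause (¬x1) is unit, so x1 = False.
Try x2 = False.
The clause (¬x3) is unit, so x3 = False.
The clause (¬x4) is unit, so x4 = False.
That conflicts with the unit clause (x4).
Undo x2 and try x2 = True.
The clause (¬x4) is unit, so x4 = False.
That conflicts with the unit clause (x4).
Either choice for x2 ends in contradiction.
So every satisfying assignment has x5 = False.

False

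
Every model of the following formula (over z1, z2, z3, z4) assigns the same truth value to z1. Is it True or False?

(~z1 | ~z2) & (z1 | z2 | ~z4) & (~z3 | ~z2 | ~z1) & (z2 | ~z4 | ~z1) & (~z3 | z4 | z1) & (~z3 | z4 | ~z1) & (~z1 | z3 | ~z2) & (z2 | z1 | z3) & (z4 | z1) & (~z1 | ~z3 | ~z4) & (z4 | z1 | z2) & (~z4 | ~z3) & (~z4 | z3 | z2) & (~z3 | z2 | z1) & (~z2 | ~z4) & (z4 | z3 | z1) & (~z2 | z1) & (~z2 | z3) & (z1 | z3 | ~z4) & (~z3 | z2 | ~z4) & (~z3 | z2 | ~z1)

Suppose z1 = 0.
From the singleton clause (z4), z4 = 1.
From the singleton clause (z2), z2 = 1.
That conflicts with the unit clause (~z2).
So every satisfying assignment has z1 = True.

True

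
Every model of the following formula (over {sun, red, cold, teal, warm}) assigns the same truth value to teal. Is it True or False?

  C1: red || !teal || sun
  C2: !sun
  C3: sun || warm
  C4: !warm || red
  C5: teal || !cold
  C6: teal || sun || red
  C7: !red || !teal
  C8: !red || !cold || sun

False

Suppose teal = true.
Unit clause (!sun) forces sun = false.
Unit clause (red) forces red = true.
Now (!red) is unsatisfied and unit — conflict.
So every satisfying assignment has teal = False.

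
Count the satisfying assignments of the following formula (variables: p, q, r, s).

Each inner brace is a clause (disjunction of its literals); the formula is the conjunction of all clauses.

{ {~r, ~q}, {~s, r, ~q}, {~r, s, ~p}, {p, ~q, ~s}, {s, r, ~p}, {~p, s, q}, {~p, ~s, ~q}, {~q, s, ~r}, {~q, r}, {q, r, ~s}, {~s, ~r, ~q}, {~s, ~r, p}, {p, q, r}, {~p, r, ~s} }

There are 2^4 = 16 truth assignments over (p, q, r, s).
Split on s. With s = 1, the clauses containing s are satisfied and ~s drops from the rest; 1 of the 2^3 = 8 assignments to the other variables satisfy what remains.
With s = 0, by the same count on the reduced clause set, 1 assignment works.
(One model: p=F, q=F, r=T, s=F.)
Total: 1 + 1 = 2.

2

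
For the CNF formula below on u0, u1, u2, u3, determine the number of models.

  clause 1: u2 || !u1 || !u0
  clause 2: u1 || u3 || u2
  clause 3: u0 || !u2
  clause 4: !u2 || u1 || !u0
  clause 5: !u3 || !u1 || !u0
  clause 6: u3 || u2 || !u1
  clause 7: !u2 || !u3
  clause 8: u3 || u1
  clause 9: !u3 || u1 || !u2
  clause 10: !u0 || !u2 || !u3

There are 2^4 = 16 truth assignments over (u0, u1, u2, u3).
Check each against the 10 clauses (columns in the order u0, u1, u2, u3):
  F F F F  ✗ fails (u1 || u3 || u2)
  F F F T  ✓ satisfies all
  F F T F  ✗ fails (u0 || !u2)
  F F T T  ✗ fails (u0 || !u2)
  F T F F  ✗ fails (u3 || u2 || !u1)
  F T F T  ✓ satisfies all
  F T T F  ✗ fails (u0 || !u2)
  F T T T  ✗ fails (u0 || !u2)
  T F F F  ✗ fails (u1 || u3 || u2)
  T F F T  ✓ satisfies all
  T F T F  ✗ fails (!u2 || u1 || !u0)
  T F T T  ✗ fails (!u2 || u1 || !u0)
  T T F F  ✗ fails (u2 || !u1 || !u0)
  T T F T  ✗ fails (u2 || !u1 || !u0)
  T T T F  ✓ satisfies all
  T T T T  ✗ fails (!u3 || !u1 || !u0)
4 of the 16 rows are models.

4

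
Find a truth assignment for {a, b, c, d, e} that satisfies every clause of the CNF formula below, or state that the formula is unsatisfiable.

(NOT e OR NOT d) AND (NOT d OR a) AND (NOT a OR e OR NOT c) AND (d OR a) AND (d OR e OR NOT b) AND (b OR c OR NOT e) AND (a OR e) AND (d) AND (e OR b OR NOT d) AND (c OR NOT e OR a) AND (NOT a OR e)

(d) alone gives d = true.
(NOT e) alone gives e = false.
(a) alone gives a = true.
Now (NOT a) is unsatisfied and unit — conflict.

UNSATISFIABLE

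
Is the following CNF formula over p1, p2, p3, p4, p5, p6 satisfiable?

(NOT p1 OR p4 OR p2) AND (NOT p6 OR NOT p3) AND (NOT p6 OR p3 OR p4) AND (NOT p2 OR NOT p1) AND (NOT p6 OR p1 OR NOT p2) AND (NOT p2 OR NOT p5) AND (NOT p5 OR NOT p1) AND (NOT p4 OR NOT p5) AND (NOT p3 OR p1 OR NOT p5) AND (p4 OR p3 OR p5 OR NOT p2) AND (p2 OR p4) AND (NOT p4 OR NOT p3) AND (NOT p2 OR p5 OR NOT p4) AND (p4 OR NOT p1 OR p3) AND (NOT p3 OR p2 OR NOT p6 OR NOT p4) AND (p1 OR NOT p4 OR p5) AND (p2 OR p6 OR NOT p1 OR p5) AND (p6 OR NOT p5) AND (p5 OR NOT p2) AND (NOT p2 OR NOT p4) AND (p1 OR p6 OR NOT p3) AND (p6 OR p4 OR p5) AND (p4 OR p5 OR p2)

Yes, satisfiable

Suppose p6 = true.
(NOT p3) alone gives p3 = false.
(p4) alone gives p4 = true.
(NOT p5) alone gives p5 = false.
(NOT p2) alone gives p2 = false.
(p1) alone gives p1 = true.
Every clause now holds.
A satisfying assignment: p1=true; p2=false; p3=false; p4=true; p5=false; p6=true.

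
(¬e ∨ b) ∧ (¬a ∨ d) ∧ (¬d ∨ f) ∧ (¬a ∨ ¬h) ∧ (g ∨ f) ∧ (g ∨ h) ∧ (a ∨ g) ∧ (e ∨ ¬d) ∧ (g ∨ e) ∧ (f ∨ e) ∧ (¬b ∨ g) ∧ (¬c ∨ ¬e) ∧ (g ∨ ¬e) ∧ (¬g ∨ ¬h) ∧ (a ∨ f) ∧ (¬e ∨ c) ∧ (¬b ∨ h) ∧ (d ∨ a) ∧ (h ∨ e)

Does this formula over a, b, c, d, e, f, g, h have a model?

Case e = False:
From the singleton clause (¬d), d = False.
From the singleton clause (¬a), a = False.
Now (a) is unsatisfied and unit — conflict.
So e must be the other value — set e = True.
From the singleton clause (b), b = True.
From the singleton clause (g), g = True.
From the singleton clause (¬c), c = False.
Now (c) is unsatisfied and unit — conflict.
Both values of e lead to a conflict.
No assignment satisfies every clause.

Unsatisfiable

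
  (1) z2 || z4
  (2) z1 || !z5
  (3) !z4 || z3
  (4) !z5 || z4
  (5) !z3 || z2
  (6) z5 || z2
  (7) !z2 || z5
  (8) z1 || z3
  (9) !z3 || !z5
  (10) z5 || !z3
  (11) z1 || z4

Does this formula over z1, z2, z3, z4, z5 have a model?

Suppose z2 = true.
From the singleton clause (z5), z5 = true.
From the singleton clause (z1), z1 = true.
From the singleton clause (z4), z4 = true.
From the singleton clause (z3), z3 = true.
That conflicts with the unit clause (!z3).
That branch fails; take z2 = false instead.
From the singleton clause (z4), z4 = true.
From the singleton clause (z3), z3 = true.
That conflicts with the unit clause (!z3).
Either choice for z2 ends in contradiction.
No assignment satisfies every clause.

Unsatisfiable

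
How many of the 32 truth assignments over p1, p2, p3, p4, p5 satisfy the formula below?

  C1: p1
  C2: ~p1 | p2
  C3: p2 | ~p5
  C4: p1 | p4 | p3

8

There are 2^5 = 32 truth assignments over (p1, p2, p3, p4, p5).
Split on p2. With p2 = 1, the clauses containing p2 are satisfied and ~p2 drops from the rest; 8 of the 2^4 = 16 assignments to the other variables satisfy what remains.
With p2 = 0, by the same count on the reduced clause set, 0 assignments work.
Total: 8 + 0 = 8.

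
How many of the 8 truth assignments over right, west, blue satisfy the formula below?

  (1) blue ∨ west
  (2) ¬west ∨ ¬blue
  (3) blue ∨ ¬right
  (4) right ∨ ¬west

There are 2^3 = 8 truth assignments over (right, west, blue).
Check each against the 4 clauses (columns in the order right, west, blue):
  F F F  ✗ fails (blue ∨ west)
  F F T  ✓ satisfies all
  F T F  ✗ fails (right ∨ ¬west)
  F T T  ✗ fails (¬west ∨ ¬blue)
  T F F  ✗ fails (blue ∨ west)
  T F T  ✓ satisfies all
  T T F  ✗ fails (blue ∨ ¬right)
  T T T  ✗ fails (¬west ∨ ¬blue)
2 of the 8 rows are models.

2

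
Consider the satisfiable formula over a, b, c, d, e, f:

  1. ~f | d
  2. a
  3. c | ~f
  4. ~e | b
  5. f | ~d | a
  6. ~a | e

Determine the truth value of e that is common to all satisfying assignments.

Suppose e = 0.
(a) alone gives a = 1.
Now (~a) is unsatisfied and unit — conflict.
So every satisfying assignment has e = True.

True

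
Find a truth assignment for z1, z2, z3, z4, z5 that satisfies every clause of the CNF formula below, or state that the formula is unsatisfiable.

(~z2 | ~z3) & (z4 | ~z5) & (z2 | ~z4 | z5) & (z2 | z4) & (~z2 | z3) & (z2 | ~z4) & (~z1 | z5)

Case z2 = 0:
From the singleton clause (z4), z4 = 1.
That conflicts with the unit clause (~z4).
That branch fails; take z2 = 1 instead.
From the singleton clause (~z3), z3 = 0.
That conflicts with the unit clause (z3).
Neither z2 = 1 nor z2 = 0 works.

UNSATISFIABLE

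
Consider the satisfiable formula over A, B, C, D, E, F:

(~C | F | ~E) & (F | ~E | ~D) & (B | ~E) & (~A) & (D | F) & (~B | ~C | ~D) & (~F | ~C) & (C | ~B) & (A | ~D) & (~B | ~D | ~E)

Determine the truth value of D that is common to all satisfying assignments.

False

Suppose D = 1.
From the singleton clause (~A), A = 0.
Now (A) is unsatisfied and unit — conflict.
So every satisfying assignment has D = False.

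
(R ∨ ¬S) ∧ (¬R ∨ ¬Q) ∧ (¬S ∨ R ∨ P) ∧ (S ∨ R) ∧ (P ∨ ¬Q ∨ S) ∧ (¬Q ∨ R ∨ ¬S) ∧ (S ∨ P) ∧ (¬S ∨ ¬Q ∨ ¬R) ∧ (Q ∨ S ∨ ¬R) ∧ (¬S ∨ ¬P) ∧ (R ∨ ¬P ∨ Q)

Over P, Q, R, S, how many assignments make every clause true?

1

There are 2^4 = 16 truth assignments over (P, Q, R, S).
Split on R. With R = True, the clauses containing R are satisfied and ¬R drops from the rest; 1 of the 2^3 = 8 assignments to the other variables satisfy what remains.
With R = False, by the same count on the reduced clause set, 0 assignments work.
Total: 1 + 0 = 1.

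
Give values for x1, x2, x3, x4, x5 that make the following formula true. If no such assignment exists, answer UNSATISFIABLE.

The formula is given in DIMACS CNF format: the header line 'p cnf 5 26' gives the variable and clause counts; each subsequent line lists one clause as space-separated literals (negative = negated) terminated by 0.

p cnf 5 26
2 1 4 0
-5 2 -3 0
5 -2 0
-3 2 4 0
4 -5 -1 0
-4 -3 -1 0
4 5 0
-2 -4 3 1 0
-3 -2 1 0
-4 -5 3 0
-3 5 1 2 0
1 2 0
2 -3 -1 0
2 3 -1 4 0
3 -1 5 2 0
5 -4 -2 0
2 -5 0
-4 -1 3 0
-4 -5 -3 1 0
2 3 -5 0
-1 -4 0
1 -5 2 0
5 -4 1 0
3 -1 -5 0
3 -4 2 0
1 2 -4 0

Try x5 = True.
Unit clause (x2) forces x2 = True.
Try x4 = False.
Unit clause (¬x1) forces x1 = False.
Unit clause (¬x3) forces x3 = False.
This assignment satisfies each clause.

x1=False; x2=True; x3=False; x4=False; x5=True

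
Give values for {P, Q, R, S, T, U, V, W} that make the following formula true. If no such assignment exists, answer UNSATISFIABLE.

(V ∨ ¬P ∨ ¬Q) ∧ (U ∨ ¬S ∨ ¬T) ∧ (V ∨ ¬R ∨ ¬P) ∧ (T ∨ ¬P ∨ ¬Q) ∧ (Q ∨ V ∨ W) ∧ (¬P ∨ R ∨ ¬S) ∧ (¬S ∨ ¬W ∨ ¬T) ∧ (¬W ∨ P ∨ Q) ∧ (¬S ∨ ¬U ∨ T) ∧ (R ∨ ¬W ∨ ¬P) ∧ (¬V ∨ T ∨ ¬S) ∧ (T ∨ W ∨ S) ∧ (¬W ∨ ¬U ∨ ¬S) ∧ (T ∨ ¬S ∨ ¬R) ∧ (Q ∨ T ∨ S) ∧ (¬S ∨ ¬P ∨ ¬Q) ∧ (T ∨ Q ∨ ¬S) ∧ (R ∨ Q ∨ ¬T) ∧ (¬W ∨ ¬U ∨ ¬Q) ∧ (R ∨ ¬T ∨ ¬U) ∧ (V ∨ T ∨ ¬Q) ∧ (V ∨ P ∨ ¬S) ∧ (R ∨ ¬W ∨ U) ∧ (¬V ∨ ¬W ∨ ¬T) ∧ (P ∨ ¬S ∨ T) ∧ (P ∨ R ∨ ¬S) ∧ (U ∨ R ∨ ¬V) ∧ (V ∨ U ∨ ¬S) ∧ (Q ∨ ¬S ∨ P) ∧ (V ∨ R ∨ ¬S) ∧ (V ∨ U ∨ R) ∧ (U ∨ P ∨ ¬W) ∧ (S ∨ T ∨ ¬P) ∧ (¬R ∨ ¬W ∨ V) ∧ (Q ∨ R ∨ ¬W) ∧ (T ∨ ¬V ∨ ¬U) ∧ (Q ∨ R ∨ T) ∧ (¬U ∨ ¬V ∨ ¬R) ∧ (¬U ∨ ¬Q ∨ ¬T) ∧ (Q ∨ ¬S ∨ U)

Try V = True.
Try T = True.
(¬W) alone gives W = False.
Try U = False.
(¬S) alone gives S = False.
(R) alone gives R = True.
No clause remains; P, Q are free.

P=False; Q=False; R=True; S=False; T=True; U=False; V=True; W=False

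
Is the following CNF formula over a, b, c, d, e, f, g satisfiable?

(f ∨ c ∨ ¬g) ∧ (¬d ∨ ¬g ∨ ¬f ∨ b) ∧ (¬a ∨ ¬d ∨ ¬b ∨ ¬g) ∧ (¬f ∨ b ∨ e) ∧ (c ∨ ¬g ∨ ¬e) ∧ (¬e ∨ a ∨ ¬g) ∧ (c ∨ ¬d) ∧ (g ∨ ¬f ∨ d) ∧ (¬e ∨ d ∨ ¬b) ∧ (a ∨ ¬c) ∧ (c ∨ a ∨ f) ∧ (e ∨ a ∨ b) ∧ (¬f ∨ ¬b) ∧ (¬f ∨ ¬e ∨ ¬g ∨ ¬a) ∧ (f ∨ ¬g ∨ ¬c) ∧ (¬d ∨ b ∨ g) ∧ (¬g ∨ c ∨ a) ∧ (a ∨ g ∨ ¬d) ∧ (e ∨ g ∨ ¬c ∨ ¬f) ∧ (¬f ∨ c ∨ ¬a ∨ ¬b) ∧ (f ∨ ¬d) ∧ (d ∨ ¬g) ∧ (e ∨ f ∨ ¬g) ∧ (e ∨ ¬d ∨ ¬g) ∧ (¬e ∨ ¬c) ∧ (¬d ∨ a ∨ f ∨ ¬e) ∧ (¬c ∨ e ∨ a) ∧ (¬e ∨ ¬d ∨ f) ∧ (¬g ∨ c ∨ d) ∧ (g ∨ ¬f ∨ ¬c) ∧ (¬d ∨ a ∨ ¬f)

Yes, satisfiable

Case c = True:
The clause (a) is unit, so a = True.
The clause (¬e) is unit, so e = False.
Case f = False:
The clause (¬g) is unit, so g = False.
The clause (¬d) is unit, so d = False.
Every clause is now satisfied; b is unconstrained.
A satisfying assignment: a=True; b=True; c=True; d=False; e=False; f=False; g=False.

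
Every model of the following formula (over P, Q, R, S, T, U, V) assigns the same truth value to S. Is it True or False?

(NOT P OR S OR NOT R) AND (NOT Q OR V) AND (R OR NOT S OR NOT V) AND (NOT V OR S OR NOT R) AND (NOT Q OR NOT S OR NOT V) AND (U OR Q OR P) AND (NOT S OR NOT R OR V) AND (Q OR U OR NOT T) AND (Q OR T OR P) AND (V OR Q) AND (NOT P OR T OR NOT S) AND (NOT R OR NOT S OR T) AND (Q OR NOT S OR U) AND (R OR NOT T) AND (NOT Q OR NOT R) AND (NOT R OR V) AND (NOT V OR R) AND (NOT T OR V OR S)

Suppose S = false.
Case P = false:
Case Q = false:
The clause (U) is unit, so U = true.
The clause (T) is unit, so T = true.
The clause (V) is unit, so V = true.
The clause (NOT R) is unit, so R = false.
But (R) is also a unit clause — contradiction.
Backtrack on Q: now try Q = true.
The clause (V) is unit, so V = true.
The clause (NOT R) is unit, so R = false.
But (R) is also a unit clause — contradiction.
Both values of Q lead to a conflict.
Backtrack on P: now try P = true.
The clause (NOT R) is unit, so R = false.
The clause (NOT T) is unit, so T = false.
The clause (NOT V) is unit, so V = false.
The clause (NOT Q) is unit, so Q = false.
But (Q) is also a unit clause — contradiction.
Both values of P lead to a conflict.
So every satisfying assignment has S = True.

True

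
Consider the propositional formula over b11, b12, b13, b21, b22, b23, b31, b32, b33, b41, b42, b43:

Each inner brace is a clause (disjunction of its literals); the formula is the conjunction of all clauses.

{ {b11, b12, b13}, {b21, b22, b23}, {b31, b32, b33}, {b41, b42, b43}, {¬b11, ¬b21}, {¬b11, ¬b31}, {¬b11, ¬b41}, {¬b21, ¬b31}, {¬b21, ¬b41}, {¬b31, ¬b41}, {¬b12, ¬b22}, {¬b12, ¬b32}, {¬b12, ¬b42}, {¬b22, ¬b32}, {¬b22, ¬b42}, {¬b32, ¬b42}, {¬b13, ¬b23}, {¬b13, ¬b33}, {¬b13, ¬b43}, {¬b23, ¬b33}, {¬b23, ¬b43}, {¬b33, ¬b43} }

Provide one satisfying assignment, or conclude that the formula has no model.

UNSATISFIABLE

Branch on b11: set b11 = False.
Branch on b12: set b12 = True.
Unit clause (¬b22) forces b22 = False.
Unit clause (¬b32) forces b32 = False.
Unit clause (¬b42) forces b42 = False.
Branch on b21: set b21 = True.
Unit clause (¬b31) forces b31 = False.
Unit clause (b33) forces b33 = True.
Unit clause (¬b41) forces b41 = False.
Unit clause (b43) forces b43 = True.
That conflicts with the unit clause (¬b43).
Undo b21 and try b21 = False.
Unit clause (b23) forces b23 = True.
Unit clause (¬b13) forces b13 = False.
Unit clause (¬b33) forces b33 = False.
Unit clause (b31) forces b31 = True.
Unit clause (¬b41) forces b41 = False.
Unit clause (b43) forces b43 = True.
That conflicts with the unit clause (¬b43).
Both values of b21 lead to a conflict.
Undo b12 and try b12 = False.
Unit clause (b13) forces b13 = True.
Unit clause (¬b23) forces b23 = False.
Unit clause (¬b33) forces b33 = False.
Unit clause (¬b43) forces b43 = False.
Branch on b21: set b21 = True.
Unit clause (¬b31) forces b31 = False.
Unit clause (b32) forces b32 = True.
Unit clause (¬b41) forces b41 = False.
Unit clause (b42) forces b42 = True.
That conflicts with the unit clause (¬b42).
Undo b21 and try b21 = False.
Unit clause (b22) forces b22 = True.
Unit clause (¬b32) forces b32 = False.
Unit clause (b31) forces b31 = True.
Unit clause (¬b41) forces b41 = False.
Unit clause (b42) forces b42 = True.
That conflicts with the unit clause (¬b42).
Both values of b21 lead to a conflict.
Both values of b12 lead to a conflict.
Undo b11 and try b11 = True.
Unit clause (¬b21) forces b21 = False.
Unit clause (¬b31) forces b31 = False.
Unit clause (¬b41) forces b41 = False.
Branch on b22: set b22 = True.
Unit clause (¬b12) forces b12 = False.
Unit clause (¬b32) forces b32 = False.
Unit clause (b33) forces b33 = True.
Unit clause (¬b42) forces b42 = False.
Unit clause (b43) forces b43 = True.
That conflicts with the unit clause (¬b43).
Undo b22 and try b22 = False.
Unit clause (b23) forces b23 = True.
Unit clause (¬b13) forces b13 = False.
Unit clause (¬b33) forces b33 = False.
Unit clause (b32) forces b32 = True.
Unit clause (¬b12) forces b12 = False.
Unit clause (¬b42) forces b42 = False.
Unit clause (b43) forces b43 = True.
That conflicts with the unit clause (¬b43).
Both values of b22 lead to a conflict.
Both values of b11 lead to a conflict.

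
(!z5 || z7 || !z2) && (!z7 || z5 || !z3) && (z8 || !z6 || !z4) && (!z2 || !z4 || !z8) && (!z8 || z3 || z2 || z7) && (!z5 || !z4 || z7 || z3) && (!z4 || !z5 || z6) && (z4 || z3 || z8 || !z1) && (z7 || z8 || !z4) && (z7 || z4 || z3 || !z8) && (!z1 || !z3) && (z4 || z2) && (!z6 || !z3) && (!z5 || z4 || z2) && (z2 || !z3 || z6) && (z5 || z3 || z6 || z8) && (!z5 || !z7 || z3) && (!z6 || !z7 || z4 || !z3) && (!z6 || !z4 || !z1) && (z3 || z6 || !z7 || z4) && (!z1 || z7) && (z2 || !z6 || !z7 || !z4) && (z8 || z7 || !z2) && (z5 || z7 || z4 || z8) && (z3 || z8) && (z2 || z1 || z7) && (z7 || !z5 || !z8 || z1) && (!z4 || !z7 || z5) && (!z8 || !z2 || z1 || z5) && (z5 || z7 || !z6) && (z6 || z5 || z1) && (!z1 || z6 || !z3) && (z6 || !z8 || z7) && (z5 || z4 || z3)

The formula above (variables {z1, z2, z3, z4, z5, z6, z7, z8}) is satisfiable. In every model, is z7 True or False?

Suppose z7 = false.
(!z1) alone gives z1 = false.
(z2) alone gives z2 = true.
(!z5) alone gives z5 = false.
(z8) alone gives z8 = true.
That conflicts with the unit clause (!z8).
So every satisfying assignment has z7 = True.

True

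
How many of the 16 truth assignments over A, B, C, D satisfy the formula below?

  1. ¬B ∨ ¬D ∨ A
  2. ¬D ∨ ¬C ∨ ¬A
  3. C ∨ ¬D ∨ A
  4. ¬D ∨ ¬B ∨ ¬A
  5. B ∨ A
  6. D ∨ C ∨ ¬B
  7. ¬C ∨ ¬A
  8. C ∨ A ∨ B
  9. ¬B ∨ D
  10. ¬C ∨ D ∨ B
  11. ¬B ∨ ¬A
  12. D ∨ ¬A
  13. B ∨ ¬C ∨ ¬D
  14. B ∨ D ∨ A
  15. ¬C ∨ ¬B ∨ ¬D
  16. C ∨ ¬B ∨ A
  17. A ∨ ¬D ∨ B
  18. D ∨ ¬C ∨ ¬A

1

There are 2^4 = 16 truth assignments over (A, B, C, D).
Check each against the 18 clauses (columns in the order A, B, C, D):
  F F F F  ✗ fails (B ∨ A)
  F F F T  ✗ fails (C ∨ ¬D ∨ A)
  F F T F  ✗ fails (B ∨ A)
  F F T T  ✗ fails (B ∨ A)
  F T F F  ✗ fails (D ∨ C ∨ ¬B)
  F T F T  ✗ fails (¬B ∨ ¬D ∨ A)
  F T T F  ✗ fails (¬B ∨ D)
  F T T T  ✗ fails (¬B ∨ ¬D ∨ A)
  T F F F  ✗ fails (D ∨ ¬A)
  T F F T  ✓ satisfies all
  T F T F  ✗ fails (¬C ∨ ¬A)
  T F T T  ✗ fails (¬D ∨ ¬C ∨ ¬A)
  T T F F  ✗ fails (D ∨ C ∨ ¬B)
  T T F T  ✗ fails (¬D ∨ ¬B ∨ ¬A)
  T T T F  ✗ fails (¬C ∨ ¬A)
  T T T T  ✗ fails (¬D ∨ ¬C ∨ ¬A)
1 of the 16 rows is a model.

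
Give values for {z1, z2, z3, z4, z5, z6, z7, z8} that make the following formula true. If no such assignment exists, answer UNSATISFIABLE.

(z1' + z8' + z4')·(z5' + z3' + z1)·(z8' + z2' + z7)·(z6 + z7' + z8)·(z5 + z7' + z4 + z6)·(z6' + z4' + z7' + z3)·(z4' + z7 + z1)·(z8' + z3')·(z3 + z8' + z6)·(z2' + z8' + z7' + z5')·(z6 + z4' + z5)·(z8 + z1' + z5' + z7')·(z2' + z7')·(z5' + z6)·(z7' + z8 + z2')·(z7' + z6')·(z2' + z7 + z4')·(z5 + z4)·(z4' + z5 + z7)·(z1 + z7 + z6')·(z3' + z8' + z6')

z1 ↦ 1; z2 ↦ 0; z3 ↦ 0; z4 ↦ 0; z5 ↦ 1; z6 ↦ 1; z7 ↦ 0; z8 ↦ 0

Try z8 = 0.
Try z6 = 1.
From the singleton clause (z7'), z7 = 0.
From the singleton clause (z1), z1 = 1.
Try z2 = 0.
Try z5 = 1.
Every clause is now satisfied; z3, z4 are unconstrained.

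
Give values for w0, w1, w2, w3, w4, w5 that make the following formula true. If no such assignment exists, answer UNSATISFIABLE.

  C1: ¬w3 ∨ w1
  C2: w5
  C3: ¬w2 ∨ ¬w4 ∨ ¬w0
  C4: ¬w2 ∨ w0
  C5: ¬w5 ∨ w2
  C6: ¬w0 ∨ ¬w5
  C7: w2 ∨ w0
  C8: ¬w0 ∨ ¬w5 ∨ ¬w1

(w5) alone gives w5 = True.
(w2) alone gives w2 = True.
(w0) alone gives w0 = True.
But (¬w0) is also a unit clause — contradiction.

UNSATISFIABLE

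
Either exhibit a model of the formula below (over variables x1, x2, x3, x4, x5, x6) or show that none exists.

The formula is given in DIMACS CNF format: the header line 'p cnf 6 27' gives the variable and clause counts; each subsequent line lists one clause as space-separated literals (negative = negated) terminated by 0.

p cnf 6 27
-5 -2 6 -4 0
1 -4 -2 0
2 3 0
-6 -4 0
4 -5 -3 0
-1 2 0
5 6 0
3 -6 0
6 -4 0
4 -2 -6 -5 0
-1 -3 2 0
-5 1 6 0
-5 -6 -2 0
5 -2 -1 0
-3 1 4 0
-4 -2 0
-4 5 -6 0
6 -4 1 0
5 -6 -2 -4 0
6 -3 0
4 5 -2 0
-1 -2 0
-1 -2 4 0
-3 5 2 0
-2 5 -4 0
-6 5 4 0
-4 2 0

Branch on x2: set x2 = True.
The clause (¬x4) is unit, so x4 = False.
The clause (x5) is unit, so x5 = True.
The clause (¬x3) is unit, so x3 = False.
The clause (¬x6) is unit, so x6 = False.
The clause (x1) is unit, so x1 = True.
Now (¬x1) is unsatisfied and unit — conflict.
Undo x2 and try x2 = False.
The clause (x3) is unit, so x3 = True.
The clause (¬x1) is unit, so x1 = False.
The clause (x4) is unit, so x4 = True.
Now (¬x4) is unsatisfied and unit — conflict.
Neither x2 = True nor x2 = False works.

UNSATISFIABLE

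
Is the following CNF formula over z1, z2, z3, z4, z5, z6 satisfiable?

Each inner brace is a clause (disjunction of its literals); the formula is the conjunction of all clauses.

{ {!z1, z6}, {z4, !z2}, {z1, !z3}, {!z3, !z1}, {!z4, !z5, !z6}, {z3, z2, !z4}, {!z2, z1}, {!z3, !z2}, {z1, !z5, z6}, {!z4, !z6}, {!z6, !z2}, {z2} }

Unit clause (z2) forces z2 = true.
Unit clause (z4) forces z4 = true.
Unit clause (z1) forces z1 = true.
Unit clause (z6) forces z6 = true.
But (!z6) is also a unit clause — contradiction.
No assignment satisfies every clause.

Unsatisfiable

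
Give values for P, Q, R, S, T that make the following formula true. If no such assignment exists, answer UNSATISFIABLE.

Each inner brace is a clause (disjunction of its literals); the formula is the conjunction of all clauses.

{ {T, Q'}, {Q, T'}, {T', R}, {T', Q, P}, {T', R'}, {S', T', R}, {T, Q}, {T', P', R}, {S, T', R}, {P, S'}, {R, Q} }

UNSATISFIABLE

Branch on T: set T = 1.
From the singleton clause (Q), Q = 1.
From the singleton clause (R), R = 1.
Now (R') is unsatisfied and unit — conflict.
Undo T and try T = 0.
From the singleton clause (Q'), Q = 0.
Now (Q) is unsatisfied and unit — conflict.
Neither T = 1 nor T = 0 works.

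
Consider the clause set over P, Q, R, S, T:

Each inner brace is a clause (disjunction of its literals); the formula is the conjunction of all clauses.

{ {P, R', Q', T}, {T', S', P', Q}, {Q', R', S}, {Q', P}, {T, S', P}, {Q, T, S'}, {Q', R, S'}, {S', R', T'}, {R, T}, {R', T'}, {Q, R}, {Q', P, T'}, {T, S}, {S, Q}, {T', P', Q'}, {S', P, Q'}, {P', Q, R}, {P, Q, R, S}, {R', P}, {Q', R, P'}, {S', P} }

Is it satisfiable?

Case Q = 1:
The clause (P) is unit, so P = 1.
The clause (T') is unit, so T = 0.
The clause (R) is unit, so R = 1.
The clause (S) is unit, so S = 1.
All clauses are satisfied.
A satisfying assignment: P: 1,  Q: 1,  R: 1,  S: 1,  T: 0.

Yes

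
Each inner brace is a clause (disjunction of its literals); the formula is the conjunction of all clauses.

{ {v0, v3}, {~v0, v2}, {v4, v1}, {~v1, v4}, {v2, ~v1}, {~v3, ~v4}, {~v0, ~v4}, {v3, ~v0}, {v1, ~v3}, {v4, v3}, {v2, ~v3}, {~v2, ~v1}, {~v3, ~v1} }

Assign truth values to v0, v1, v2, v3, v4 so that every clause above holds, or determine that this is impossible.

UNSATISFIABLE

Branch on v0: set v0 = 1.
(v2) alone gives v2 = 1.
(~v4) alone gives v4 = 0.
(v1) alone gives v1 = 1.
But (~v1) is also a unit clause — contradiction.
Backtrack on v0: now try v0 = 0.
(v3) alone gives v3 = 1.
(~v4) alone gives v4 = 0.
(v1) alone gives v1 = 1.
But (~v1) is also a unit clause — contradiction.
Either choice for v0 ends in contradiction.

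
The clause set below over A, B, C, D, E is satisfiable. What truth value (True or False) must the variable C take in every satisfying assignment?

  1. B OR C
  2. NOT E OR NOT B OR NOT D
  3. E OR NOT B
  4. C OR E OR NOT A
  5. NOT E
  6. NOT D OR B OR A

Suppose C = false.
From the singleton clause (B), B = true.
From the singleton clause (E), E = true.
That conflicts with the unit clause (NOT E).
So every satisfying assignment has C = True.

True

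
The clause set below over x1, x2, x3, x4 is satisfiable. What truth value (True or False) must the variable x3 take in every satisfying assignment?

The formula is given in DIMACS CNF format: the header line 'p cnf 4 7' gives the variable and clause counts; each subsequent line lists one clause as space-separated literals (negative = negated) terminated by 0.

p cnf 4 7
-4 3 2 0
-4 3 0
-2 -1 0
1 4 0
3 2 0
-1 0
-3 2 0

True

Suppose x3 = False.
Unit clause (¬x4) forces x4 = False.
Unit clause (x1) forces x1 = True.
That conflicts with the unit clause (¬x1).
So every satisfying assignment has x3 = True.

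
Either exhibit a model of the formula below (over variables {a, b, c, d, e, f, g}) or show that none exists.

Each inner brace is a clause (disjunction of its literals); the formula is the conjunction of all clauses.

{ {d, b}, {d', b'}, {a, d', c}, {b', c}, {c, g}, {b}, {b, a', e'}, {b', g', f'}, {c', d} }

UNSATISFIABLE

The clause (b) is unit, so b = 1.
The clause (d') is unit, so d = 0.
The clause (c) is unit, so c = 1.
That conflicts with the unit clause (c').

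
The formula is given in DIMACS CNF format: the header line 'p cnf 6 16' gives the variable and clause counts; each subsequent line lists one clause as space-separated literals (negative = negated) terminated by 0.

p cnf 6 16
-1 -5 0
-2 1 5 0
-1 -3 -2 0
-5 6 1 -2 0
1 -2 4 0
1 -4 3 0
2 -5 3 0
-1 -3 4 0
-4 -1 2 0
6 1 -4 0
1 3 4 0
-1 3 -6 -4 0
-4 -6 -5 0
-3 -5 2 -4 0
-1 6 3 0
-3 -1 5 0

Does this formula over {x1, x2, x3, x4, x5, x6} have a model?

Try x1 = False.
Try x2 = False.
Try x4 = False.
From the singleton clause (x3), x3 = True.
No clause remains; x5, x6 are free.
A satisfying assignment: x1: False, x2: False, x3: True, x4: False, x5: False, x6: False.

Yes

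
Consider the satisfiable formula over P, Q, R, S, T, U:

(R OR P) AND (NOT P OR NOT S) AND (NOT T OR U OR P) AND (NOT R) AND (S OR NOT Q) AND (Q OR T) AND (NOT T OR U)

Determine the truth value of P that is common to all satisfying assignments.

True

Suppose P = false.
Unit clause (R) forces R = true.
Now (NOT R) is unsatisfied and unit — conflict.
So every satisfying assignment has P = True.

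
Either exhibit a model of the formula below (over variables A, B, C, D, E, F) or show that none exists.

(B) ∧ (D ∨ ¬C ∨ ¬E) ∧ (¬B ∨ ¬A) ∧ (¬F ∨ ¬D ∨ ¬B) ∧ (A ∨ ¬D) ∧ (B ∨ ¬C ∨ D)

From the singleton clause (B), B = True.
From the singleton clause (¬A), A = False.
From the singleton clause (¬D), D = False.
Try C = True.
From the singleton clause (¬E), E = False.
No clause remains; F is free.

A ↦ False, B ↦ True, C ↦ True, D ↦ False, E ↦ False, F ↦ False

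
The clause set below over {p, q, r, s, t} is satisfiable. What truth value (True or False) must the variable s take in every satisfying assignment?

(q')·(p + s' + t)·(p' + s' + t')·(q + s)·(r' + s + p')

True

Suppose s = 0.
Unit clause (q') forces q = 0.
That conflicts with the unit clause (q).
So every satisfying assignment has s = True.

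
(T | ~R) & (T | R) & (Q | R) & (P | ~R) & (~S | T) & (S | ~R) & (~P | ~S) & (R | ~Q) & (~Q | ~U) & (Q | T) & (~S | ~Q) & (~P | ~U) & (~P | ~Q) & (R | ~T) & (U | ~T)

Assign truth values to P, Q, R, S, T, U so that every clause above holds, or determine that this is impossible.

Case T = 1:
The clause (R) is unit, so R = 1.
The clause (P) is unit, so P = 1.
The clause (S) is unit, so S = 1.
But (~S) is also a unit clause — contradiction.
Undo T and try T = 0.
The clause (~R) is unit, so R = 0.
But (R) is also a unit clause — contradiction.
Both values of T lead to a conflict.

UNSATISFIABLE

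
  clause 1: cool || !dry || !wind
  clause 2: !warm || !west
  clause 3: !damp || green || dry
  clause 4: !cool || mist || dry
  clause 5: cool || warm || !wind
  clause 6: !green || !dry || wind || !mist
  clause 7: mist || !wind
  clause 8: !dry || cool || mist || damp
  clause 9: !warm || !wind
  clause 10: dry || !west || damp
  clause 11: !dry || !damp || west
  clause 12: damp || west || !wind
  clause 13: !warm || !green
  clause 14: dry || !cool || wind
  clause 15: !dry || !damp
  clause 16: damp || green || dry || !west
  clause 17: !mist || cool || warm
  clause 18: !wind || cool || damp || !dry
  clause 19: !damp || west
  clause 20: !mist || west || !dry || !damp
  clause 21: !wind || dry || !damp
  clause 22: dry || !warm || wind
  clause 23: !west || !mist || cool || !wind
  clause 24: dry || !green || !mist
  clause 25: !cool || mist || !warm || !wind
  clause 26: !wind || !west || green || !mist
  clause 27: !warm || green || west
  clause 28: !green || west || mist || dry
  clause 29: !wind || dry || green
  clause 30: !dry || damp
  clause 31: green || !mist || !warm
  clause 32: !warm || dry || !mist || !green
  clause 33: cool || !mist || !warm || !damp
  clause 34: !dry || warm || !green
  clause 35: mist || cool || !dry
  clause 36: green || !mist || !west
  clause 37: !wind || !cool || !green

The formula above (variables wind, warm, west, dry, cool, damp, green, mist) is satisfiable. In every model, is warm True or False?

Suppose warm = true.
The clause (!west) is unit, so west = false.
The clause (!wind) is unit, so wind = false.
The clause (!green) is unit, so green = false.
That conflicts with the unit clause (green).
So every satisfying assignment has warm = False.

False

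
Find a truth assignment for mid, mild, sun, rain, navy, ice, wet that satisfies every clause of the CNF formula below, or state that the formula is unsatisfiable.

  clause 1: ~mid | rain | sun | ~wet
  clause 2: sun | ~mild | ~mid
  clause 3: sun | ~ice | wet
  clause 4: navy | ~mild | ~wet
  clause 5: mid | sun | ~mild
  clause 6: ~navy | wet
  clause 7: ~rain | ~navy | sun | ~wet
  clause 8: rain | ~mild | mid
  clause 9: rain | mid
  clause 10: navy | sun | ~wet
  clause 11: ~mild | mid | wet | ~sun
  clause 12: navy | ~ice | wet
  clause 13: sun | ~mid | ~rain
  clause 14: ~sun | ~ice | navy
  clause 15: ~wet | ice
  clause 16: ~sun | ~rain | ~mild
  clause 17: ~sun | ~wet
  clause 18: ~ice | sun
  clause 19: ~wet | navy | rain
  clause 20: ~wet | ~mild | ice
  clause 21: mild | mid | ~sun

mid: 1; mild: 0; sun: 1; rain: 0; navy: 0; ice: 0; wet: 0

Branch on navy: set navy = 0.
Branch on mild: set mild = 0.
Branch on rain: set rain = 0.
(mid) alone gives mid = 1.
(~wet) alone gives wet = 0.
(~ice) alone gives ice = 0.
All clauses hold; sun can take either value.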